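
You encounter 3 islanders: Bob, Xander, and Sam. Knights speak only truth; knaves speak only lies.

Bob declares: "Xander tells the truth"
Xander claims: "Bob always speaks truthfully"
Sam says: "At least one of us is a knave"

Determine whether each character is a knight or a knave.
Bob is a knave.
Xander is a knave.
Sam is a knight.

Verification:
- Bob (knave) says "Xander tells the truth" - this is FALSE (a lie) because Xander is a knave.
- Xander (knave) says "Bob always speaks truthfully" - this is FALSE (a lie) because Bob is a knave.
- Sam (knight) says "At least one of us is a knave" - this is TRUE because Bob and Xander are knaves.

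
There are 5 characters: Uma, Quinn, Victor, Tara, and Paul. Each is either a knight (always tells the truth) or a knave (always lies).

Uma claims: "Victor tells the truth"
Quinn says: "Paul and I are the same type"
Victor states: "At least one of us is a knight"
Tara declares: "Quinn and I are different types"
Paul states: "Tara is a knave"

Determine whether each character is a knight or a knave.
Uma is a knight.
Quinn is a knave.
Victor is a knight.
Tara is a knave.
Paul is a knight.

Verification:
- Uma (knight) says "Victor tells the truth" - this is TRUE because Victor is a knight.
- Quinn (knave) says "Paul and I are the same type" - this is FALSE (a lie) because Quinn is a knave and Paul is a knight.
- Victor (knight) says "At least one of us is a knight" - this is TRUE because Uma, Victor, and Paul are knights.
- Tara (knave) says "Quinn and I are different types" - this is FALSE (a lie) because Tara is a knave and Quinn is a knave.
- Paul (knight) says "Tara is a knave" - this is TRUE because Tara is a knave.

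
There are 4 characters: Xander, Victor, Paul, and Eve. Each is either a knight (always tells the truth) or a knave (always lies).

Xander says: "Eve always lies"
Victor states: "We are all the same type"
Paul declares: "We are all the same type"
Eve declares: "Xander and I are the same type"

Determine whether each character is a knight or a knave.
Xander is a knight.
Victor is a knave.
Paul is a knave.
Eve is a knave.

Verification:
- Xander (knight) says "Eve always lies" - this is TRUE because Eve is a knave.
- Victor (knave) says "We are all the same type" - this is FALSE (a lie) because Xander is a knight and Victor, Paul, and Eve are knaves.
- Paul (knave) says "We are all the same type" - this is FALSE (a lie) because Xander is a knight and Victor, Paul, and Eve are knaves.
- Eve (knave) says "Xander and I are the same type" - this is FALSE (a lie) because Eve is a knave and Xander is a knight.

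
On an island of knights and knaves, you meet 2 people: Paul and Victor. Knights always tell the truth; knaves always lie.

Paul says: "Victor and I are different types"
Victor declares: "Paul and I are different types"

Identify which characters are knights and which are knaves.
Paul is a knave.
Victor is a knave.

Verification:
- Paul (knave) says "Victor and I are different types" - this is FALSE (a lie) because Paul is a knave and Victor is a knave.
- Victor (knave) says "Paul and I are different types" - this is FALSE (a lie) because Victor is a knave and Paul is a knave.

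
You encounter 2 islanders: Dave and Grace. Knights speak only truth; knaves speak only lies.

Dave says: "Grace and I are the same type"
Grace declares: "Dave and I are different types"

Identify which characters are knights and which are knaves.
Dave is a knave.
Grace is a knight.

Verification:
- Dave (knave) says "Grace and I are the same type" - this is FALSE (a lie) because Dave is a knave and Grace is a knight.
- Grace (knight) says "Dave and I are different types" - this is TRUE because Grace is a knight and Dave is a knave.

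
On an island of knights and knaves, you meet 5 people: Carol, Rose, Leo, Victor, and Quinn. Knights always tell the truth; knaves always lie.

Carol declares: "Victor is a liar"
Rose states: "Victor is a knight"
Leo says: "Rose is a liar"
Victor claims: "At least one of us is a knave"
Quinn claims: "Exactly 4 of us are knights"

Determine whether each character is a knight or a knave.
Carol is a knave.
Rose is a knight.
Leo is a knave.
Victor is a knight.
Quinn is a knave.

Verification:
- Carol (knave) says "Victor is a liar" - this is FALSE (a lie) because Victor is a knight.
- Rose (knight) says "Victor is a knight" - this is TRUE because Victor is a knight.
- Leo (knave) says "Rose is a liar" - this is FALSE (a lie) because Rose is a knight.
- Victor (knight) says "At least one of us is a knave" - this is TRUE because Carol, Leo, and Quinn are knaves.
- Quinn (knave) says "Exactly 4 of us are knights" - this is FALSE (a lie) because there are 2 knights.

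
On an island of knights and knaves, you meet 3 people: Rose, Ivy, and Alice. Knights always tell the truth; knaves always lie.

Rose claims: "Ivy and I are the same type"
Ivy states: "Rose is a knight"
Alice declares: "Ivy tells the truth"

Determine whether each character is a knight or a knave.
Rose is a knight.
Ivy is a knight.
Alice is a knight.

Verification:
- Rose (knight) says "Ivy and I are the same type" - this is TRUE because Rose is a knight and Ivy is a knight.
- Ivy (knight) says "Rose is a knight" - this is TRUE because Rose is a knight.
- Alice (knight) says "Ivy tells the truth" - this is TRUE because Ivy is a knight.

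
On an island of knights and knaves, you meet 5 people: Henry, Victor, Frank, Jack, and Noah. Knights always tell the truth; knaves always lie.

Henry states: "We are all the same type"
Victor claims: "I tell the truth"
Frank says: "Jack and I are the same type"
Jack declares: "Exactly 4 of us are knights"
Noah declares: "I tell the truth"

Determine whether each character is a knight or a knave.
Henry is a knave.
Victor is a knight.
Frank is a knight.
Jack is a knight.
Noah is a knight.

Verification:
- Henry (knave) says "We are all the same type" - this is FALSE (a lie) because Victor, Frank, Jack, and Noah are knights and Henry is a knave.
- Victor (knight) says "I tell the truth" - this is TRUE because Victor is a knight.
- Frank (knight) says "Jack and I are the same type" - this is TRUE because Frank is a knight and Jack is a knight.
- Jack (knight) says "Exactly 4 of us are knights" - this is TRUE because there are 4 knights.
- Noah (knight) says "I tell the truth" - this is TRUE because Noah is a knight.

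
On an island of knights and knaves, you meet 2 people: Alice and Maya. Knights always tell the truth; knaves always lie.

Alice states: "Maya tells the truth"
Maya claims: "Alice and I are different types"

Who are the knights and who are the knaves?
Alice is a knave.
Maya is a knave.

Verification:
- Alice (knave) says "Maya tells the truth" - this is FALSE (a lie) because Maya is a knave.
- Maya (knave) says "Alice and I are different types" - this is FALSE (a lie) because Maya is a knave and Alice is a knave.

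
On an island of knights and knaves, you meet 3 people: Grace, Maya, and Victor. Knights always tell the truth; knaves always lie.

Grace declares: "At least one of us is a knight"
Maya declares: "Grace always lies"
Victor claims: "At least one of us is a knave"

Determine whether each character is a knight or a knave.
Grace is a knight.
Maya is a knave.
Victor is a knight.

Verification:
- Grace (knight) says "At least one of us is a knight" - this is TRUE because Grace and Victor are knights.
- Maya (knave) says "Grace always lies" - this is FALSE (a lie) because Grace is a knight.
- Victor (knight) says "At least one of us is a knave" - this is TRUE because Maya is a knave.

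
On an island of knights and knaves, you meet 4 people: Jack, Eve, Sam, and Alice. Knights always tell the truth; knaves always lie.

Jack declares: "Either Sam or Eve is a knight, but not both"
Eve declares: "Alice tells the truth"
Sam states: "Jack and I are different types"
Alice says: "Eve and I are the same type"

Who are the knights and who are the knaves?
Jack is a knave.
Eve is a knight.
Sam is a knight.
Alice is a knight.

Verification:
- Jack (knave) says "Either Sam or Eve is a knight, but not both" - this is FALSE (a lie) because Sam is a knight and Eve is a knight.
- Eve (knight) says "Alice tells the truth" - this is TRUE because Alice is a knight.
- Sam (knight) says "Jack and I are different types" - this is TRUE because Sam is a knight and Jack is a knave.
- Alice (knight) says "Eve and I are the same type" - this is TRUE because Alice is a knight and Eve is a knight.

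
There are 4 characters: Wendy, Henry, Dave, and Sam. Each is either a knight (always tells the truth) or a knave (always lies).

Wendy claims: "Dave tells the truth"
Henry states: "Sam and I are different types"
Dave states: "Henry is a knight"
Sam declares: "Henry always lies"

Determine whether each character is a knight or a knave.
Wendy is a knight.
Henry is a knight.
Dave is a knight.
Sam is a knave.

Verification:
- Wendy (knight) says "Dave tells the truth" - this is TRUE because Dave is a knight.
- Henry (knight) says "Sam and I are different types" - this is TRUE because Henry is a knight and Sam is a knave.
- Dave (knight) says "Henry is a knight" - this is TRUE because Henry is a knight.
- Sam (knave) says "Henry always lies" - this is FALSE (a lie) because Henry is a knight.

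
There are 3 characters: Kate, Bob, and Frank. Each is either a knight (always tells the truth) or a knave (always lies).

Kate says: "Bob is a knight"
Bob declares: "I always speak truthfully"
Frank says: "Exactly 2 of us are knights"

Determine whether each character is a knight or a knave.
Kate is a knave.
Bob is a knave.
Frank is a knave.

Verification:
- Kate (knave) says "Bob is a knight" - this is FALSE (a lie) because Bob is a knave.
- Bob (knave) says "I always speak truthfully" - this is FALSE (a lie) because Bob is a knave.
- Frank (knave) says "Exactly 2 of us are knights" - this is FALSE (a lie) because there are 0 knights.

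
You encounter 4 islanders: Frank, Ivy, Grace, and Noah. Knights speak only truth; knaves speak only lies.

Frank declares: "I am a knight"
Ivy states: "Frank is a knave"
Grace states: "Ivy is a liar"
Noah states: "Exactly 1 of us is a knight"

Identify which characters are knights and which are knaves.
Frank is a knight.
Ivy is a knave.
Grace is a knight.
Noah is a knave.

Verification:
- Frank (knight) says "I am a knight" - this is TRUE because Frank is a knight.
- Ivy (knave) says "Frank is a knave" - this is FALSE (a lie) because Frank is a knight.
- Grace (knight) says "Ivy is a liar" - this is TRUE because Ivy is a knave.
- Noah (knave) says "Exactly 1 of us is a knight" - this is FALSE (a lie) because there are 2 knights.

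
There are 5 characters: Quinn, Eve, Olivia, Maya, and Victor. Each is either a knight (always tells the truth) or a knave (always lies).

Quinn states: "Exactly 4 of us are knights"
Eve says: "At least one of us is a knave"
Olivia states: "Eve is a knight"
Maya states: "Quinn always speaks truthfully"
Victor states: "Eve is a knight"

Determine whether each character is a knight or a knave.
Quinn is a knave.
Eve is a knight.
Olivia is a knight.
Maya is a knave.
Victor is a knight.

Verification:
- Quinn (knave) says "Exactly 4 of us are knights" - this is FALSE (a lie) because there are 3 knights.
- Eve (knight) says "At least one of us is a knave" - this is TRUE because Quinn and Maya are knaves.
- Olivia (knight) says "Eve is a knight" - this is TRUE because Eve is a knight.
- Maya (knave) says "Quinn always speaks truthfully" - this is FALSE (a lie) because Quinn is a knave.
- Victor (knight) says "Eve is a knight" - this is TRUE because Eve is a knight.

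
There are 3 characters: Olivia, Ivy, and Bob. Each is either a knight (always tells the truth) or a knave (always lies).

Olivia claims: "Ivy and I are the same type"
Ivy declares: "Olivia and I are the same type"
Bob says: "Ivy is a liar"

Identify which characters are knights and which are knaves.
Olivia is a knight.
Ivy is a knight.
Bob is a knave.

Verification:
- Olivia (knight) says "Ivy and I are the same type" - this is TRUE because Olivia is a knight and Ivy is a knight.
- Ivy (knight) says "Olivia and I are the same type" - this is TRUE because Ivy is a knight and Olivia is a knight.
- Bob (knave) says "Ivy is a liar" - this is FALSE (a lie) because Ivy is a knight.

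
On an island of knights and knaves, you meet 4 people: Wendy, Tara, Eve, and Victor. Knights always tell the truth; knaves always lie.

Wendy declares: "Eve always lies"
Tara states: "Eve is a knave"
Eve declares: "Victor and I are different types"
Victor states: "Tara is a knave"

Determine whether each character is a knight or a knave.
Wendy is a knight.
Tara is a knight.
Eve is a knave.
Victor is a knave.

Verification:
- Wendy (knight) says "Eve always lies" - this is TRUE because Eve is a knave.
- Tara (knight) says "Eve is a knave" - this is TRUE because Eve is a knave.
- Eve (knave) says "Victor and I are different types" - this is FALSE (a lie) because Eve is a knave and Victor is a knave.
- Victor (knave) says "Tara is a knave" - this is FALSE (a lie) because Tara is a knight.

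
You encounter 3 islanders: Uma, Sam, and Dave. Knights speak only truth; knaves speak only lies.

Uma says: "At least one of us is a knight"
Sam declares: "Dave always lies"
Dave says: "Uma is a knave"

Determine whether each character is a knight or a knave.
Uma is a knight.
Sam is a knight.
Dave is a knave.

Verification:
- Uma (knight) says "At least one of us is a knight" - this is TRUE because Uma and Sam are knights.
- Sam (knight) says "Dave always lies" - this is TRUE because Dave is a knave.
- Dave (knave) says "Uma is a knave" - this is FALSE (a lie) because Uma is a knight.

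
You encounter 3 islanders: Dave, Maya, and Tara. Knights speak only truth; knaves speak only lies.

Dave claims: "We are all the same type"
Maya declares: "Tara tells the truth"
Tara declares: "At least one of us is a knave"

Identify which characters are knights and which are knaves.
Dave is a knave.
Maya is a knight.
Tara is a knight.

Verification:
- Dave (knave) says "We are all the same type" - this is FALSE (a lie) because Maya and Tara are knights and Dave is a knave.
- Maya (knight) says "Tara tells the truth" - this is TRUE because Tara is a knight.
- Tara (knight) says "At least one of us is a knave" - this is TRUE because Dave is a knave.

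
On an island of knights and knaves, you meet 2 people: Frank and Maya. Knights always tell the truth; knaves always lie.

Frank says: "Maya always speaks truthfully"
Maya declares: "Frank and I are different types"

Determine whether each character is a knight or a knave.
Frank is a knave.
Maya is a knave.

Verification:
- Frank (knave) says "Maya always speaks truthfully" - this is FALSE (a lie) because Maya is a knave.
- Maya (knave) says "Frank and I are different types" - this is FALSE (a lie) because Maya is a knave and Frank is a knave.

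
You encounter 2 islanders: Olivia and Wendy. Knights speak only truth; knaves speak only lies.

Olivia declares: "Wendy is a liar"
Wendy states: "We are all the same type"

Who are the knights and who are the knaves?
Olivia is a knight.
Wendy is a knave.

Verification:
- Olivia (knight) says "Wendy is a liar" - this is TRUE because Wendy is a knave.
- Wendy (knave) says "We are all the same type" - this is FALSE (a lie) because Olivia is a knight and Wendy is a knave.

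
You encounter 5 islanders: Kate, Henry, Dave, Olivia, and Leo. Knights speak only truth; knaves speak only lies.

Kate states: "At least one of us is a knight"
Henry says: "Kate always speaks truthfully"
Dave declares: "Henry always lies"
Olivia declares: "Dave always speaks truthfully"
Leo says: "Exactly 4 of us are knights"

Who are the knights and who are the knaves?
Kate is a knight.
Henry is a knight.
Dave is a knave.
Olivia is a knave.
Leo is a knave.

Verification:
- Kate (knight) says "At least one of us is a knight" - this is TRUE because Kate and Henry are knights.
- Henry (knight) says "Kate always speaks truthfully" - this is TRUE because Kate is a knight.
- Dave (knave) says "Henry always lies" - this is FALSE (a lie) because Henry is a knight.
- Olivia (knave) says "Dave always speaks truthfully" - this is FALSE (a lie) because Dave is a knave.
- Leo (knave) says "Exactly 4 of us are knights" - this is FALSE (a lie) because there are 2 knights.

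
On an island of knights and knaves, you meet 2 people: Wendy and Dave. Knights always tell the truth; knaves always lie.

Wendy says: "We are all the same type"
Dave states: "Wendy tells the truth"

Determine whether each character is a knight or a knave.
Wendy is a knight.
Dave is a knight.

Verification:
- Wendy (knight) says "We are all the same type" - this is TRUE because Wendy and Dave are knights.
- Dave (knight) says "Wendy tells the truth" - this is TRUE because Wendy is a knight.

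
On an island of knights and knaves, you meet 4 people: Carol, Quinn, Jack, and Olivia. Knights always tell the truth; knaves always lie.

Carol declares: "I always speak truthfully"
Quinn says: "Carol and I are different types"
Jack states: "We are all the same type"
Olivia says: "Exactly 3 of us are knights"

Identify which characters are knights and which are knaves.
Carol is a knave.
Quinn is a knight.
Jack is a knave.
Olivia is a knave.

Verification:
- Carol (knave) says "I always speak truthfully" - this is FALSE (a lie) because Carol is a knave.
- Quinn (knight) says "Carol and I are different types" - this is TRUE because Quinn is a knight and Carol is a knave.
- Jack (knave) says "We are all the same type" - this is FALSE (a lie) because Quinn is a knight and Carol, Jack, and Olivia are knaves.
- Olivia (knave) says "Exactly 3 of us are knights" - this is FALSE (a lie) because there are 1 knights.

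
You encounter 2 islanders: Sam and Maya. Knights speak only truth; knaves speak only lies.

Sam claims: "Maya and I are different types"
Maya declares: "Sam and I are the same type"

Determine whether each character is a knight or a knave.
Sam is a knight.
Maya is a knave.

Verification:
- Sam (knight) says "Maya and I are different types" - this is TRUE because Sam is a knight and Maya is a knave.
- Maya (knave) says "Sam and I are the same type" - this is FALSE (a lie) because Maya is a knave and Sam is a knight.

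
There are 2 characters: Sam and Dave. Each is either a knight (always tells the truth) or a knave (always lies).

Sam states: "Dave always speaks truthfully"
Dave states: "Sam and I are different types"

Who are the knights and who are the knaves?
Sam is a knave.
Dave is a knave.

Verification:
- Sam (knave) says "Dave always speaks truthfully" - this is FALSE (a lie) because Dave is a knave.
- Dave (knave) says "Sam and I are different types" - this is FALSE (a lie) because Dave is a knave and Sam is a knave.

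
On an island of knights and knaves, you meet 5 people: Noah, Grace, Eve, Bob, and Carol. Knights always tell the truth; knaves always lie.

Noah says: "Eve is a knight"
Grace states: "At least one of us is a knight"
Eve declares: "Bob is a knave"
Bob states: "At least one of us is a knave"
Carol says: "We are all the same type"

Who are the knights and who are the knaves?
Noah is a knave.
Grace is a knight.
Eve is a knave.
Bob is a knight.
Carol is a knave.

Verification:
- Noah (knave) says "Eve is a knight" - this is FALSE (a lie) because Eve is a knave.
- Grace (knight) says "At least one of us is a knight" - this is TRUE because Grace and Bob are knights.
- Eve (knave) says "Bob is a knave" - this is FALSE (a lie) because Bob is a knight.
- Bob (knight) says "At least one of us is a knave" - this is TRUE because Noah, Eve, and Carol are knaves.
- Carol (knave) says "We are all the same type" - this is FALSE (a lie) because Grace and Bob are knights and Noah, Eve, and Carol are knaves.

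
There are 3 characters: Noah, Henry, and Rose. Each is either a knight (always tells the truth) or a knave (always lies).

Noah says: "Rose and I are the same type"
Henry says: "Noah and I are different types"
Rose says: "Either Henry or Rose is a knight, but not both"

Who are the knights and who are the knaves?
Noah is a knave.
Henry is a knave.
Rose is a knight.

Verification:
- Noah (knave) says "Rose and I are the same type" - this is FALSE (a lie) because Noah is a knave and Rose is a knight.
- Henry (knave) says "Noah and I are different types" - this is FALSE (a lie) because Henry is a knave and Noah is a knave.
- Rose (knight) says "Either Henry or Rose is a knight, but not both" - this is TRUE because Henry is a knave and Rose is a knight.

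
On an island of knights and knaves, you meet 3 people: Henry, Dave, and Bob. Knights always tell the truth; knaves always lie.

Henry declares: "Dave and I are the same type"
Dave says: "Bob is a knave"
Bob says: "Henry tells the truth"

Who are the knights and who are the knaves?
Henry is a knave.
Dave is a knight.
Bob is a knave.

Verification:
- Henry (knave) says "Dave and I are the same type" - this is FALSE (a lie) because Henry is a knave and Dave is a knight.
- Dave (knight) says "Bob is a knave" - this is TRUE because Bob is a knave.
- Bob (knave) says "Henry tells the truth" - this is FALSE (a lie) because Henry is a knave.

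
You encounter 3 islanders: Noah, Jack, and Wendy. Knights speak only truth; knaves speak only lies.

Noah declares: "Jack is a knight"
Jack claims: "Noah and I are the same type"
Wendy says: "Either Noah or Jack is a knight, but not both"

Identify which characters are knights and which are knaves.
Noah is a knight.
Jack is a knight.
Wendy is a knave.

Verification:
- Noah (knight) says "Jack is a knight" - this is TRUE because Jack is a knight.
- Jack (knight) says "Noah and I are the same type" - this is TRUE because Jack is a knight and Noah is a knight.
- Wendy (knave) says "Either Noah or Jack is a knight, but not both" - this is FALSE (a lie) because Noah is a knight and Jack is a knight.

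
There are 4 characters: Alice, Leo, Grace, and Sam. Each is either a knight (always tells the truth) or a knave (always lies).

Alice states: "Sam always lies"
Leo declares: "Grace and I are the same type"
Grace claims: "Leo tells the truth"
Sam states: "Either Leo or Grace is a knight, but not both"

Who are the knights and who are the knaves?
Alice is a knight.
Leo is a knight.
Grace is a knight.
Sam is a knave.

Verification:
- Alice (knight) says "Sam always lies" - this is TRUE because Sam is a knave.
- Leo (knight) says "Grace and I are the same type" - this is TRUE because Leo is a knight and Grace is a knight.
- Grace (knight) says "Leo tells the truth" - this is TRUE because Leo is a knight.
- Sam (knave) says "Either Leo or Grace is a knight, but not both" - this is FALSE (a lie) because Leo is a knight and Grace is a knight.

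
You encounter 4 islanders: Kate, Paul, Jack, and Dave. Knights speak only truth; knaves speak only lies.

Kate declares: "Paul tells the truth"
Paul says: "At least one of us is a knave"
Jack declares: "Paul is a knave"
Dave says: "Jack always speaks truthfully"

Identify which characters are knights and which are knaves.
Kate is a knight.
Paul is a knight.
Jack is a knave.
Dave is a knave.

Verification:
- Kate (knight) says "Paul tells the truth" - this is TRUE because Paul is a knight.
- Paul (knight) says "At least one of us is a knave" - this is TRUE because Jack and Dave are knaves.
- Jack (knave) says "Paul is a knave" - this is FALSE (a lie) because Paul is a knight.
- Dave (knave) says "Jack always speaks truthfully" - this is FALSE (a lie) because Jack is a knave.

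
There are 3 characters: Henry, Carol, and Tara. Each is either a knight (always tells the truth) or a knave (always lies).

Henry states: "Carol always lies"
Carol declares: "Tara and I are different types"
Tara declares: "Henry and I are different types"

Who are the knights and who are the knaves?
Henry is a knave.
Carol is a knight.
Tara is a knave.

Verification:
- Henry (knave) says "Carol always lies" - this is FALSE (a lie) because Carol is a knight.
- Carol (knight) says "Tara and I are different types" - this is TRUE because Carol is a knight and Tara is a knave.
- Tara (knave) says "Henry and I are different types" - this is FALSE (a lie) because Tara is a knave and Henry is a knave.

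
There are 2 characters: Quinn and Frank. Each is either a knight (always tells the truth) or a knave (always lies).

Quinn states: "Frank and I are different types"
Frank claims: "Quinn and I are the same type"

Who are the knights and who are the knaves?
Quinn is a knight.
Frank is a knave.

Verification:
- Quinn (knight) says "Frank and I are different types" - this is TRUE because Quinn is a knight and Frank is a knave.
- Frank (knave) says "Quinn and I are the same type" - this is FALSE (a lie) because Frank is a knave and Quinn is a knight.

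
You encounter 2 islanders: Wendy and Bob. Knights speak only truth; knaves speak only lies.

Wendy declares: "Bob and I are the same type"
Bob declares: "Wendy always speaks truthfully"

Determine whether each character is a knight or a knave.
Wendy is a knight.
Bob is a knight.

Verification:
- Wendy (knight) says "Bob and I are the same type" - this is TRUE because Wendy is a knight and Bob is a knight.
- Bob (knight) says "Wendy always speaks truthfully" - this is TRUE because Wendy is a knight.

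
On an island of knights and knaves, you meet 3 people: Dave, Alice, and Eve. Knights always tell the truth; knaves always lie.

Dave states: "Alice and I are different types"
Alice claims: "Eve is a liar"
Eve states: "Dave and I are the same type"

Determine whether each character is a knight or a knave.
Dave is a knight.
Alice is a knave.
Eve is a knight.

Verification:
- Dave (knight) says "Alice and I are different types" - this is TRUE because Dave is a knight and Alice is a knave.
- Alice (knave) says "Eve is a liar" - this is FALSE (a lie) because Eve is a knight.
- Eve (knight) says "Dave and I are the same type" - this is TRUE because Eve is a knight and Dave is a knight.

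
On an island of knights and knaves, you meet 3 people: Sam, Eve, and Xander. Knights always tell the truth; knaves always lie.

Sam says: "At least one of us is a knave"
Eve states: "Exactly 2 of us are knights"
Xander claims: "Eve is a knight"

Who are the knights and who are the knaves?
Sam is a knight.
Eve is a knave.
Xander is a knave.

Verification:
- Sam (knight) says "At least one of us is a knave" - this is TRUE because Eve and Xander are knaves.
- Eve (knave) says "Exactly 2 of us are knights" - this is FALSE (a lie) because there are 1 knights.
- Xander (knave) says "Eve is a knight" - this is FALSE (a lie) because Eve is a knave.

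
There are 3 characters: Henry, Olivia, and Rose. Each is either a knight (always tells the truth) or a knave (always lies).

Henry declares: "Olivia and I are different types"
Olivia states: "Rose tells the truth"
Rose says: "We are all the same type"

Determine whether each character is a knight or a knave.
Henry is a knight.
Olivia is a knave.
Rose is a knave.

Verification:
- Henry (knight) says "Olivia and I are different types" - this is TRUE because Henry is a knight and Olivia is a knave.
- Olivia (knave) says "Rose tells the truth" - this is FALSE (a lie) because Rose is a knave.
- Rose (knave) says "We are all the same type" - this is FALSE (a lie) because Henry is a knight and Olivia and Rose are knaves.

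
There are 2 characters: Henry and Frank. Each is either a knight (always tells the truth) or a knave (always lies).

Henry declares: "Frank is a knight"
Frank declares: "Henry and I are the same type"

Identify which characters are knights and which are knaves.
Henry is a knight.
Frank is a knight.

Verification:
- Henry (knight) says "Frank is a knight" - this is TRUE because Frank is a knight.
- Frank (knight) says "Henry and I are the same type" - this is TRUE because Frank is a knight and Henry is a knight.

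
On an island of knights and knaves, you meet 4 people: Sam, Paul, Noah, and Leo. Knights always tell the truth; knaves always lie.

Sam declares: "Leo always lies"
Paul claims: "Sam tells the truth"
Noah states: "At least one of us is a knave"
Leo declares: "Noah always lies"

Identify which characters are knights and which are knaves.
Sam is a knight.
Paul is a knight.
Noah is a knight.
Leo is a knave.

Verification:
- Sam (knight) says "Leo always lies" - this is TRUE because Leo is a knave.
- Paul (knight) says "Sam tells the truth" - this is TRUE because Sam is a knight.
- Noah (knight) says "At least one of us is a knave" - this is TRUE because Leo is a knave.
- Leo (knave) says "Noah always lies" - this is FALSE (a lie) because Noah is a knight.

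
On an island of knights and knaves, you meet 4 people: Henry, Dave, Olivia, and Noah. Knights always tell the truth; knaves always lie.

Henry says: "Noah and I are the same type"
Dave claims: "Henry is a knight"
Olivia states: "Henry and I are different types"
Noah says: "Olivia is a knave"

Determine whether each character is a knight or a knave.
Henry is a knave.
Dave is a knave.
Olivia is a knave.
Noah is a knight.

Verification:
- Henry (knave) says "Noah and I are the same type" - this is FALSE (a lie) because Henry is a knave and Noah is a knight.
- Dave (knave) says "Henry is a knight" - this is FALSE (a lie) because Henry is a knave.
- Olivia (knave) says "Henry and I are different types" - this is FALSE (a lie) because Olivia is a knave and Henry is a knave.
- Noah (knight) says "Olivia is a knave" - this is TRUE because Olivia is a knave.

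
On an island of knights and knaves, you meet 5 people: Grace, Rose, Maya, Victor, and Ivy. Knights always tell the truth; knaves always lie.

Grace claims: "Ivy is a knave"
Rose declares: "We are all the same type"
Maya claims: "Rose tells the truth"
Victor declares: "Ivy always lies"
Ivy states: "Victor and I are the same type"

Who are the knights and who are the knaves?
Grace is a knight.
Rose is a knave.
Maya is a knave.
Victor is a knight.
Ivy is a knave.

Verification:
- Grace (knight) says "Ivy is a knave" - this is TRUE because Ivy is a knave.
- Rose (knave) says "We are all the same type" - this is FALSE (a lie) because Grace and Victor are knights and Rose, Maya, and Ivy are knaves.
- Maya (knave) says "Rose tells the truth" - this is FALSE (a lie) because Rose is a knave.
- Victor (knight) says "Ivy always lies" - this is TRUE because Ivy is a knave.
- Ivy (knave) says "Victor and I are the same type" - this is FALSE (a lie) because Ivy is a knave and Victor is a knight.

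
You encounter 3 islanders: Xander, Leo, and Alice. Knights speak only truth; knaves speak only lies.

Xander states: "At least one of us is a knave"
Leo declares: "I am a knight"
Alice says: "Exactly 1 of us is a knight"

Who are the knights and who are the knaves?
Xander is a knight.
Leo is a knight.
Alice is a knave.

Verification:
- Xander (knight) says "At least one of us is a knave" - this is TRUE because Alice is a knave.
- Leo (knight) says "I am a knight" - this is TRUE because Leo is a knight.
- Alice (knave) says "Exactly 1 of us is a knight" - this is FALSE (a lie) because there are 2 knights.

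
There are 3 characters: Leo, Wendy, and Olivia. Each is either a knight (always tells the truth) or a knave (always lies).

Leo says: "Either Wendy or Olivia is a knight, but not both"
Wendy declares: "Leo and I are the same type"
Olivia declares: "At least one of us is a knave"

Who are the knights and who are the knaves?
Leo is a knight.
Wendy is a knave.
Olivia is a knight.

Verification:
- Leo (knight) says "Either Wendy or Olivia is a knight, but not both" - this is TRUE because Wendy is a knave and Olivia is a knight.
- Wendy (knave) says "Leo and I are the same type" - this is FALSE (a lie) because Wendy is a knave and Leo is a knight.
- Olivia (knight) says "At least one of us is a knave" - this is TRUE because Wendy is a knave.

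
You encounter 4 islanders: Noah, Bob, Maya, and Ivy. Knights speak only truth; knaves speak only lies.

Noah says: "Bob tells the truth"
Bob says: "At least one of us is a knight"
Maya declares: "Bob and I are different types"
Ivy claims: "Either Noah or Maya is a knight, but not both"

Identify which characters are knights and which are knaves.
Noah is a knave.
Bob is a knave.
Maya is a knave.
Ivy is a knave.

Verification:
- Noah (knave) says "Bob tells the truth" - this is FALSE (a lie) because Bob is a knave.
- Bob (knave) says "At least one of us is a knight" - this is FALSE (a lie) because no one is a knight.
- Maya (knave) says "Bob and I are different types" - this is FALSE (a lie) because Maya is a knave and Bob is a knave.
- Ivy (knave) says "Either Noah or Maya is a knight, but not both" - this is FALSE (a lie) because Noah is a knave and Maya is a knave.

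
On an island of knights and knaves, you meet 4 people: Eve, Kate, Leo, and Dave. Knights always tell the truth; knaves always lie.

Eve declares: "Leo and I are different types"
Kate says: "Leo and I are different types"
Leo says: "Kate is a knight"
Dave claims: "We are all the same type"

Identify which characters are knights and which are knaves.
Eve is a knight.
Kate is a knave.
Leo is a knave.
Dave is a knave.

Verification:
- Eve (knight) says "Leo and I are different types" - this is TRUE because Eve is a knight and Leo is a knave.
- Kate (knave) says "Leo and I are different types" - this is FALSE (a lie) because Kate is a knave and Leo is a knave.
- Leo (knave) says "Kate is a knight" - this is FALSE (a lie) because Kate is a knave.
- Dave (knave) says "We are all the same type" - this is FALSE (a lie) because Eve is a knight and Kate, Leo, and Dave are knaves.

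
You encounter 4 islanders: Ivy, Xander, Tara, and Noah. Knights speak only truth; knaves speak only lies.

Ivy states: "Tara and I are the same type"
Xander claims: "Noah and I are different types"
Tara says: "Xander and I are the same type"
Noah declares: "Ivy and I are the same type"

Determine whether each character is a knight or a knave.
Ivy is a knight.
Xander is a knight.
Tara is a knight.
Noah is a knave.

Verification:
- Ivy (knight) says "Tara and I are the same type" - this is TRUE because Ivy is a knight and Tara is a knight.
- Xander (knight) says "Noah and I are different types" - this is TRUE because Xander is a knight and Noah is a knave.
- Tara (knight) says "Xander and I are the same type" - this is TRUE because Tara is a knight and Xander is a knight.
- Noah (knave) says "Ivy and I are the same type" - this is FALSE (a lie) because Noah is a knave and Ivy is a knight.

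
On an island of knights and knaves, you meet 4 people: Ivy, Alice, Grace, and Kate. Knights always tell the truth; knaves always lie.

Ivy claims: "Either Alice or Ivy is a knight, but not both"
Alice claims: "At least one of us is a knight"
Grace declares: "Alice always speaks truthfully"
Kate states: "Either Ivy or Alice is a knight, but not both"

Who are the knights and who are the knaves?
Ivy is a knave.
Alice is a knave.
Grace is a knave.
Kate is a knave.

Verification:
- Ivy (knave) says "Either Alice or Ivy is a knight, but not both" - this is FALSE (a lie) because Alice is a knave and Ivy is a knave.
- Alice (knave) says "At least one of us is a knight" - this is FALSE (a lie) because no one is a knight.
- Grace (knave) says "Alice always speaks truthfully" - this is FALSE (a lie) because Alice is a knave.
- Kate (knave) says "Either Ivy or Alice is a knight, but not both" - this is FALSE (a lie) because Ivy is a knave and Alice is a knave.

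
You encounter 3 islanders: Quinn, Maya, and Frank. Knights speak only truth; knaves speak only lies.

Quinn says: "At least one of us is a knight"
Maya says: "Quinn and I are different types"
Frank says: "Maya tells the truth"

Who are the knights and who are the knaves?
Quinn is a knave.
Maya is a knave.
Frank is a knave.

Verification:
- Quinn (knave) says "At least one of us is a knight" - this is FALSE (a lie) because no one is a knight.
- Maya (knave) says "Quinn and I are different types" - this is FALSE (a lie) because Maya is a knave and Quinn is a knave.
- Frank (knave) says "Maya tells the truth" - this is FALSE (a lie) because Maya is a knave.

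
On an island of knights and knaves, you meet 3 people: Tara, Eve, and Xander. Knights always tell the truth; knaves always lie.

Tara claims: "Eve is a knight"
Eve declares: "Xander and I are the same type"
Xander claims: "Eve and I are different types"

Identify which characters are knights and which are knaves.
Tara is a knave.
Eve is a knave.
Xander is a knight.

Verification:
- Tara (knave) says "Eve is a knight" - this is FALSE (a lie) because Eve is a knave.
- Eve (knave) says "Xander and I are the same type" - this is FALSE (a lie) because Eve is a knave and Xander is a knight.
- Xander (knight) says "Eve and I are different types" - this is TRUE because Xander is a knight and Eve is a knave.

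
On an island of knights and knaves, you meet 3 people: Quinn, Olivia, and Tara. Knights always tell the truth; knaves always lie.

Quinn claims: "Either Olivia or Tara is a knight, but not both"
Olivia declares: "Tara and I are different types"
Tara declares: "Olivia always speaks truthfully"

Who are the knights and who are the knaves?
Quinn is a knave.
Olivia is a knave.
Tara is a knave.

Verification:
- Quinn (knave) says "Either Olivia or Tara is a knight, but not both" - this is FALSE (a lie) because Olivia is a knave and Tara is a knave.
- Olivia (knave) says "Tara and I are different types" - this is FALSE (a lie) because Olivia is a knave and Tara is a knave.
- Tara (knave) says "Olivia always speaks truthfully" - this is FALSE (a lie) because Olivia is a knave.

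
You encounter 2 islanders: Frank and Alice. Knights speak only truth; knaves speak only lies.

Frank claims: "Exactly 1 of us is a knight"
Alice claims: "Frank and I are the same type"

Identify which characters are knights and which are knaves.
Frank is a knight.
Alice is a knave.

Verification:
- Frank (knight) says "Exactly 1 of us is a knight" - this is TRUE because there are 1 knights.
- Alice (knave) says "Frank and I are the same type" - this is FALSE (a lie) because Alice is a knave and Frank is a knight.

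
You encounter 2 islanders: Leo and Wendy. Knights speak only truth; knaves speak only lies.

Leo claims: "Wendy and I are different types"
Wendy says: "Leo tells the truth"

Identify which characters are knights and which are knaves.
Leo is a knave.
Wendy is a knave.

Verification:
- Leo (knave) says "Wendy and I are different types" - this is FALSE (a lie) because Leo is a knave and Wendy is a knave.
- Wendy (knave) says "Leo tells the truth" - this is FALSE (a lie) because Leo is a knave.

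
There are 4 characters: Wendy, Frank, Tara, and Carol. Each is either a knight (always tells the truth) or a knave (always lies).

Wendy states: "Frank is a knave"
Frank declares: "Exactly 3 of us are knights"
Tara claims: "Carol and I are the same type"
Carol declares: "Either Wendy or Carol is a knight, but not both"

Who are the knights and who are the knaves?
Wendy is a knave.
Frank is a knight.
Tara is a knight.
Carol is a knight.

Verification:
- Wendy (knave) says "Frank is a knave" - this is FALSE (a lie) because Frank is a knight.
- Frank (knight) says "Exactly 3 of us are knights" - this is TRUE because there are 3 knights.
- Tara (knight) says "Carol and I are the same type" - this is TRUE because Tara is a knight and Carol is a knight.
- Carol (knight) says "Either Wendy or Carol is a knight, but not both" - this is TRUE because Wendy is a knave and Carol is a knight.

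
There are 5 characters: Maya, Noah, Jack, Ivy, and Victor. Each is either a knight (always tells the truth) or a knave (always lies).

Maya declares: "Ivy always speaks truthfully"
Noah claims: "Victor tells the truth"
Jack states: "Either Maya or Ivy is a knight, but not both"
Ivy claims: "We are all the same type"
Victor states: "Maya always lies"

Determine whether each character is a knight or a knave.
Maya is a knave.
Noah is a knight.
Jack is a knave.
Ivy is a knave.
Victor is a knight.

Verification:
- Maya (knave) says "Ivy always speaks truthfully" - this is FALSE (a lie) because Ivy is a knave.
- Noah (knight) says "Victor tells the truth" - this is TRUE because Victor is a knight.
- Jack (knave) says "Either Maya or Ivy is a knight, but not both" - this is FALSE (a lie) because Maya is a knave and Ivy is a knave.
- Ivy (knave) says "We are all the same type" - this is FALSE (a lie) because Noah and Victor are knights and Maya, Jack, and Ivy are knaves.
- Victor (knight) says "Maya always lies" - this is TRUE because Maya is a knave.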